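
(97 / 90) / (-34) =-97 / 3060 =-0.03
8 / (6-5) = 8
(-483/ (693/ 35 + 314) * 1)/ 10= -483/ 3338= -0.14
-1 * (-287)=287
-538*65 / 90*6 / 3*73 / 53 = -510562 / 477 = -1070.36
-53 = -53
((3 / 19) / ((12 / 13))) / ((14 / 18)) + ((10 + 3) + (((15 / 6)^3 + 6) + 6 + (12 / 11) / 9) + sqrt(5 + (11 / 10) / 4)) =sqrt(2110) / 20 + 1438403 / 35112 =43.26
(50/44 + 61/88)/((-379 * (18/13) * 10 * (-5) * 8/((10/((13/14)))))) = 1127/12006720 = 0.00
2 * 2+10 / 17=78 / 17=4.59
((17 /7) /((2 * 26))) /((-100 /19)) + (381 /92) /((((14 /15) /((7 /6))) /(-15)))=-32507777 /418600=-77.66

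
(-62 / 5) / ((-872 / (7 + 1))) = 62 / 545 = 0.11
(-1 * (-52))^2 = 2704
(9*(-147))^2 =1750329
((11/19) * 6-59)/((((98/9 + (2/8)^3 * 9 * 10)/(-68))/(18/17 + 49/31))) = 1690565760/2085649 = 810.57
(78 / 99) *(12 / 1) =104 / 11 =9.45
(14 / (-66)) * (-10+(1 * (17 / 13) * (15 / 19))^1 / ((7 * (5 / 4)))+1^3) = 1.88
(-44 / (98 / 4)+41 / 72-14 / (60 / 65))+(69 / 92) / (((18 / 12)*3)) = -57247 / 3528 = -16.23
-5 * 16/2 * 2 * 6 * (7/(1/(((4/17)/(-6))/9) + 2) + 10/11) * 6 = -361728/143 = -2529.57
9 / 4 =2.25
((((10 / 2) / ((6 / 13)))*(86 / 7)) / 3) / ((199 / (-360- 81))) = -19565 / 199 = -98.32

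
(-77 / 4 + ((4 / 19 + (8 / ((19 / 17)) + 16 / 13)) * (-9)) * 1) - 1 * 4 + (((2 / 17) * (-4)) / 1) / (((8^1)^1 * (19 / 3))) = -1690551 / 16796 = -100.65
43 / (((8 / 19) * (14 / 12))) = 2451 / 28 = 87.54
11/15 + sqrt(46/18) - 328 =-4909/15 + sqrt(23)/3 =-325.67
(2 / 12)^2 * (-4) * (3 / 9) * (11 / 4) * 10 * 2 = -55 / 27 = -2.04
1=1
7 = 7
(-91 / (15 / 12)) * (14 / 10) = -101.92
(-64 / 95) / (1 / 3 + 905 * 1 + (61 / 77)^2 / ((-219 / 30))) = -41550432 / 55832418745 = -0.00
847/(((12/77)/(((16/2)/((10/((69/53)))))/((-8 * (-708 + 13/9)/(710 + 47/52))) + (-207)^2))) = 163253664138887091/701016160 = 232881456.17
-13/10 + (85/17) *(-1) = -63/10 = -6.30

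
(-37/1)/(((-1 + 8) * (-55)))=37/385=0.10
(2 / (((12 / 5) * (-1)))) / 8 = -5 / 48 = -0.10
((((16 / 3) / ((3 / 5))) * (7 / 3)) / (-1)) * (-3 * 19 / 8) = 1330 / 9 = 147.78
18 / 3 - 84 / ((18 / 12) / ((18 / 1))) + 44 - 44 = -1002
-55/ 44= -5/ 4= -1.25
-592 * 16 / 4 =-2368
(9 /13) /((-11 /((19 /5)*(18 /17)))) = -3078 /12155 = -0.25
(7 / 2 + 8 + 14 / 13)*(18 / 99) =327 / 143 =2.29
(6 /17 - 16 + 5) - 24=-589 /17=-34.65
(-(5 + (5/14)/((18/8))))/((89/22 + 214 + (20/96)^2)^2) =-1449676800/13365811478047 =-0.00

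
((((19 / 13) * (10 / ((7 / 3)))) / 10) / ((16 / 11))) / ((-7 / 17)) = -10659 / 10192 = -1.05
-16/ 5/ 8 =-2/ 5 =-0.40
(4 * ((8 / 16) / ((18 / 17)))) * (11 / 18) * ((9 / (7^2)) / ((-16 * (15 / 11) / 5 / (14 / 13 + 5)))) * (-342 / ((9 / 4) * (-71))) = -3087557 / 4884516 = -0.63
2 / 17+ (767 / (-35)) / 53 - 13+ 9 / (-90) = -168975 / 12614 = -13.40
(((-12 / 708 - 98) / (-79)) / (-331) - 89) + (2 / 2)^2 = -135771391 / 1542791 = -88.00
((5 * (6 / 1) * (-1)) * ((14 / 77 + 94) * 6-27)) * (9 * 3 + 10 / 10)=-4971960 / 11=-451996.36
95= 95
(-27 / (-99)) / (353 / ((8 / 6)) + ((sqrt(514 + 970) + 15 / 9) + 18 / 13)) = 19551636 / 18801234155 - 146016 * sqrt(371) / 18801234155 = 0.00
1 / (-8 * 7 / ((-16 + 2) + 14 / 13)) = 3 / 13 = 0.23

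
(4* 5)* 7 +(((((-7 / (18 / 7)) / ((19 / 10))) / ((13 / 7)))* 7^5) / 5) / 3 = -4831141 / 6669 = -724.42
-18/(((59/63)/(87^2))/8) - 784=-68712224/59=-1164613.97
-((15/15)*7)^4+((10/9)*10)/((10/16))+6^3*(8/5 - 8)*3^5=-338306.42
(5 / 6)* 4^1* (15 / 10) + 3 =8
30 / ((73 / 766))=314.79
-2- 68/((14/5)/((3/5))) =-16.57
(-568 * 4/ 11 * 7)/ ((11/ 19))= -302176/ 121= -2497.32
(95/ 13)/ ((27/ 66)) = 2090/ 117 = 17.86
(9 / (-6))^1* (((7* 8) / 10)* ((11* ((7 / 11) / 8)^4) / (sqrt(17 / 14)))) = -50421* sqrt(238) / 231700480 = -0.00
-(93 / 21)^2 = -961 / 49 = -19.61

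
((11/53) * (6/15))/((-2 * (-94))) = 11/24910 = 0.00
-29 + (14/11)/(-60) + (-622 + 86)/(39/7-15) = 3061/110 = 27.83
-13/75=-0.17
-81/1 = -81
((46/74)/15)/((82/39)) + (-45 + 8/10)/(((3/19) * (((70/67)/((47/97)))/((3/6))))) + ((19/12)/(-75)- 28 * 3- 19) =-38915642432/231759675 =-167.91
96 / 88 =12 / 11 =1.09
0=0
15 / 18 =5 / 6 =0.83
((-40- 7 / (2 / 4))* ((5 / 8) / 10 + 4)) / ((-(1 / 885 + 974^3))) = 119475 / 503230292456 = 0.00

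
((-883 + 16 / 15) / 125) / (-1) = 13229 / 1875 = 7.06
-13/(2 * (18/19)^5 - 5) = 2476099/661643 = 3.74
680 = 680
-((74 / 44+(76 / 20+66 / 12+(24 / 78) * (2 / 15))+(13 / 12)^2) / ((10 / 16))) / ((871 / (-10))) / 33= 1255747 / 184961205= 0.01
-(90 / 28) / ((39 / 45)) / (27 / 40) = -5.49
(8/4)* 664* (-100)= -132800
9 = 9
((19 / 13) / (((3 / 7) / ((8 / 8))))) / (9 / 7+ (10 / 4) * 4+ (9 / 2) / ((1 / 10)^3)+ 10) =931 / 1234311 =0.00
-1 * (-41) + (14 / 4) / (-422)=34597 / 844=40.99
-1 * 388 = -388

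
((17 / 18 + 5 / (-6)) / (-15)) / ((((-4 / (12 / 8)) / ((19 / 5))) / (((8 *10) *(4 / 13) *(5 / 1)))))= 152 / 117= 1.30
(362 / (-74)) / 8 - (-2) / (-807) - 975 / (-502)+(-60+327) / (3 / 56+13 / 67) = 60137819403587 / 55699934088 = 1079.67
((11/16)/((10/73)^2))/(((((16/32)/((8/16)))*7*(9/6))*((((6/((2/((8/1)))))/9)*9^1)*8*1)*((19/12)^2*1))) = 58619/8086400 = 0.01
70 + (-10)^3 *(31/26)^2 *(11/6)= -1285885/507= -2536.26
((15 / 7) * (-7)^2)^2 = 11025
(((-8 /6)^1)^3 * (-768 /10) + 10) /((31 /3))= 8642 /465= 18.58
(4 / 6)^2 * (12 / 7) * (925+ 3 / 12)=14804 / 21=704.95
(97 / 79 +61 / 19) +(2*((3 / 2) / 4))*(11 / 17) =502549 / 102068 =4.92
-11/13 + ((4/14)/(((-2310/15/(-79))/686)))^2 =15900737/1573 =10108.54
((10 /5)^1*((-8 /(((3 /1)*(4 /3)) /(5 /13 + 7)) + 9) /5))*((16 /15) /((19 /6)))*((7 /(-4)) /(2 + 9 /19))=336 /611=0.55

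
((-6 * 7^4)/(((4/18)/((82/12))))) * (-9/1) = 7973721/2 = 3986860.50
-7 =-7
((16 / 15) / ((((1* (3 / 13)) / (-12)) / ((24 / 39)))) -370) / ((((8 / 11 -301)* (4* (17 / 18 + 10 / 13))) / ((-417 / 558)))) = -0.15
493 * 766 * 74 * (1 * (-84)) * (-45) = 105632901360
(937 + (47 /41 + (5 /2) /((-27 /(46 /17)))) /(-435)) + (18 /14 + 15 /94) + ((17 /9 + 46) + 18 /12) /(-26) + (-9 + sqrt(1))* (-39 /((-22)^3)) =936.51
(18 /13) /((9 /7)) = 14 /13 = 1.08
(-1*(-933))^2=870489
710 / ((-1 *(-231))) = 710 / 231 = 3.07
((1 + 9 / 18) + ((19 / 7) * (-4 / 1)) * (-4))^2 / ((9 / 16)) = 1582564 / 441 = 3588.58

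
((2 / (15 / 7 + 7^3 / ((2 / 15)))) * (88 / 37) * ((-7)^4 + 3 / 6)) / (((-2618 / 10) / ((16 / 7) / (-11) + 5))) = -1050256 / 12931611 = -0.08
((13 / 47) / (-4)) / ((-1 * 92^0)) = 13 / 188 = 0.07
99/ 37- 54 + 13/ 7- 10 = -15402/ 259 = -59.47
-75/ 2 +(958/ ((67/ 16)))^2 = 469558493/ 8978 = 52301.01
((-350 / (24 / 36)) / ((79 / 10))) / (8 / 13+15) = -9750 / 2291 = -4.26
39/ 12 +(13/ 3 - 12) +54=595/ 12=49.58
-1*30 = -30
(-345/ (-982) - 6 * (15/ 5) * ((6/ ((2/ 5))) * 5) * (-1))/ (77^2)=189435/ 831754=0.23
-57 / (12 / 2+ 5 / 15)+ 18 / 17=-135 / 17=-7.94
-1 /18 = -0.06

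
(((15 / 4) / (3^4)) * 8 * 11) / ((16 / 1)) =55 / 216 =0.25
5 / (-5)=-1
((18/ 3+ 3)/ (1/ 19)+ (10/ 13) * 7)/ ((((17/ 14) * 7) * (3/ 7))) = 32102/ 663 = 48.42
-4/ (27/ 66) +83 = 659/ 9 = 73.22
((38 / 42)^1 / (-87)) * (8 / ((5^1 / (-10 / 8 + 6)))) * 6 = -1444 / 3045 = -0.47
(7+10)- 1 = 16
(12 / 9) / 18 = 2 / 27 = 0.07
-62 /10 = -31 /5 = -6.20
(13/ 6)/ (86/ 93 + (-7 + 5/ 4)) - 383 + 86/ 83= -56973783/ 148985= -382.41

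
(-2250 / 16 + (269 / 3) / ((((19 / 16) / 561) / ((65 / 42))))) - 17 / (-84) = 208812251 / 3192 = 65417.37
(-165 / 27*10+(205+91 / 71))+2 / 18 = 10315 / 71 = 145.28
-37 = -37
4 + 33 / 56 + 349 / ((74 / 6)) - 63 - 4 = -70683 / 2072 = -34.11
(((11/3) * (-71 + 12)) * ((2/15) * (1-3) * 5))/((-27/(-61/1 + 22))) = 33748/81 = 416.64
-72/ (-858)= 12/ 143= 0.08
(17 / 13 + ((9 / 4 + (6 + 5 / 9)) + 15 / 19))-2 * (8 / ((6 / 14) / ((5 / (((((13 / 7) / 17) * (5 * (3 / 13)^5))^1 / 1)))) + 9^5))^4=2622380547053413376899556795309370957317259155053627 / 240525316145924610235596600223414365175648165593948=10.90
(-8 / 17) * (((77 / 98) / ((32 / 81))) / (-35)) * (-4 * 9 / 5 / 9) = -891 / 41650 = -0.02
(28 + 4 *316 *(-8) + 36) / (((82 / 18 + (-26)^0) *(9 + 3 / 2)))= -30144 / 175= -172.25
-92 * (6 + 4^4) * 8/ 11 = -192832/ 11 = -17530.18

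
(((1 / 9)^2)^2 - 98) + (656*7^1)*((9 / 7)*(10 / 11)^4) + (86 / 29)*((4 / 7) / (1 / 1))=76756410092573 / 19500099003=3936.21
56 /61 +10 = 10.92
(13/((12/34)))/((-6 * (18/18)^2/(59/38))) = -13039/1368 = -9.53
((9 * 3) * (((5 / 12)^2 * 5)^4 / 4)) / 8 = 244140625 / 509607936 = 0.48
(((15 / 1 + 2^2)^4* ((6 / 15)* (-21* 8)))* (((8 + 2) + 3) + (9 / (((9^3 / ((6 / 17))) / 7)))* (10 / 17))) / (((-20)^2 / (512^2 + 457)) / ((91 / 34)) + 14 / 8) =-141720970852416958912 / 2176142737185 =-65124850.70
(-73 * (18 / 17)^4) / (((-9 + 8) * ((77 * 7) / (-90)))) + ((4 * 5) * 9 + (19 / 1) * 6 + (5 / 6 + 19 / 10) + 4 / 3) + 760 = 704132420549 / 675267285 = 1042.75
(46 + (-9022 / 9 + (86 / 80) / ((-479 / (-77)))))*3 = -2868.81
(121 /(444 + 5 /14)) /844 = 847 /2625262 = 0.00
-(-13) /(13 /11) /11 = 1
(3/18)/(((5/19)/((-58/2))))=-551/30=-18.37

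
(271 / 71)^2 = 73441 / 5041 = 14.57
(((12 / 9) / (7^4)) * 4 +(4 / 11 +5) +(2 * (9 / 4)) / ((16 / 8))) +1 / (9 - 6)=2519353 / 316932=7.95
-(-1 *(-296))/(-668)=0.44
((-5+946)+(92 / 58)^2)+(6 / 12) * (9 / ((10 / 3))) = 15892647 / 16820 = 944.87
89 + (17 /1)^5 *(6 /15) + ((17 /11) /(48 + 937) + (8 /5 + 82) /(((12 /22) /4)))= 18483801442 /32505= 568644.87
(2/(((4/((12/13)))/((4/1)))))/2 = 12/13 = 0.92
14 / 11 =1.27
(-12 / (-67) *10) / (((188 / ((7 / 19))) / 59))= 12390 / 59831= 0.21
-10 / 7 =-1.43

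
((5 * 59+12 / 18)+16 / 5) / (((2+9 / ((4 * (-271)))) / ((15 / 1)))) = 4859572 / 2159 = 2250.84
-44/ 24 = -11/ 6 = -1.83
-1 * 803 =-803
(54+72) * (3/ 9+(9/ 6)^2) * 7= 2278.50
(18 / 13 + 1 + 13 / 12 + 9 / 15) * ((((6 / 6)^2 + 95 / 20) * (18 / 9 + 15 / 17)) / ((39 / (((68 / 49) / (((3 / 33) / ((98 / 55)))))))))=3575971 / 76050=47.02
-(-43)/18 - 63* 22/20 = -66.91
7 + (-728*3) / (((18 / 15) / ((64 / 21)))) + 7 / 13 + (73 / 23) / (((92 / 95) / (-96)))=-120768914 / 20631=-5853.76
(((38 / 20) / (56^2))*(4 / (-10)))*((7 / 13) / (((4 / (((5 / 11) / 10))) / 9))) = -171 / 12812800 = -0.00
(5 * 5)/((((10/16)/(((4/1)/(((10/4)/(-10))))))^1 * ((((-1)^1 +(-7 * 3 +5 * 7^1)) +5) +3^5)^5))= -640/1211162837301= -0.00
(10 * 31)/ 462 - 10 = -2155/ 231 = -9.33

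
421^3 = 74618461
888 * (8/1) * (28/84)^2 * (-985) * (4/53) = -9329920/159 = -58678.74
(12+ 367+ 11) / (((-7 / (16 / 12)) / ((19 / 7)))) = -9880 / 49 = -201.63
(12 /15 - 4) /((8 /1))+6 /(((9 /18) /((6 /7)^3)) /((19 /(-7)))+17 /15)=1162186 /172535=6.74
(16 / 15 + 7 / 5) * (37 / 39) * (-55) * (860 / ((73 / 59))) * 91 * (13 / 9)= -69532523060 / 5913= -11759263.16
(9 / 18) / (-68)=-1 / 136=-0.01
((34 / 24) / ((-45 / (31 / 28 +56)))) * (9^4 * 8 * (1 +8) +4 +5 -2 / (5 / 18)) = -2377977901 / 2800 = -849277.82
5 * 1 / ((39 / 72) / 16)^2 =737280 / 169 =4362.60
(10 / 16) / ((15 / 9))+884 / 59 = 7249 / 472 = 15.36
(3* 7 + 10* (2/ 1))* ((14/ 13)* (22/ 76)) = 12.78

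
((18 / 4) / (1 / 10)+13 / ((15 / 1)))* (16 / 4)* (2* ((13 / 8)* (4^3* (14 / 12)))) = 2003456 / 45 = 44521.24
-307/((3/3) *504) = -307/504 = -0.61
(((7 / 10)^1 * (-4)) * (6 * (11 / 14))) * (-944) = 62304 / 5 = 12460.80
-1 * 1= -1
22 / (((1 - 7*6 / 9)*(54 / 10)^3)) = -250 / 6561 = -0.04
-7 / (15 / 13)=-91 / 15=-6.07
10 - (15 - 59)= 54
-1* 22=-22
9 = 9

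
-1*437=-437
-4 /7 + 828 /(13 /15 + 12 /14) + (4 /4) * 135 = 778901 /1267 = 614.76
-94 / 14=-47 / 7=-6.71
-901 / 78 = -11.55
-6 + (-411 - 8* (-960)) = 7263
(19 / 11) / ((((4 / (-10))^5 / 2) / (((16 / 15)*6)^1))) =-23750 / 11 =-2159.09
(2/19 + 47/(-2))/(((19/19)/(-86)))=38227/19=2011.95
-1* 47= -47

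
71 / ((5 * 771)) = 71 / 3855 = 0.02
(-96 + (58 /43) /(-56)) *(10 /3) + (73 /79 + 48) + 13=-36832183 /142674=-258.16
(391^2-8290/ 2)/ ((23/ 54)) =8031744/ 23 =349206.26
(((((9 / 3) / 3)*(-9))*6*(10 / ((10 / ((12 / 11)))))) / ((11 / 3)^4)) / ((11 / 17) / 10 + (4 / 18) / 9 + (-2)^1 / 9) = 722759760 / 294562279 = 2.45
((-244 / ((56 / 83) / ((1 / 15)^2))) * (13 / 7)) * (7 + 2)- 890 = -2246319 / 2450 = -916.86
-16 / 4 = -4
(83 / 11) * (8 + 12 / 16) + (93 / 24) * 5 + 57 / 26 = 100203 / 1144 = 87.59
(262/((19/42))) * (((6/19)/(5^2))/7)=9432/9025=1.05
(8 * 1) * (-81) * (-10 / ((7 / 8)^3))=3317760 / 343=9672.77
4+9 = 13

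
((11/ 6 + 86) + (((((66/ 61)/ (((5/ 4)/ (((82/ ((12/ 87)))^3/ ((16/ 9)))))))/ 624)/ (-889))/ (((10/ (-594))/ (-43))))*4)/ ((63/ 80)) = -6375388752128303/ 2664813060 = -2392433.77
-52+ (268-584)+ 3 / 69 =-8463 / 23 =-367.96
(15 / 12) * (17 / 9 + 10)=535 / 36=14.86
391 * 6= 2346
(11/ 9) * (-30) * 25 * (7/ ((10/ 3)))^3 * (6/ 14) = -14553/ 4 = -3638.25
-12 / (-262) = 6 / 131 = 0.05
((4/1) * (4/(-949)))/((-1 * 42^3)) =2/8788689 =0.00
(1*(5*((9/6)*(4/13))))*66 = 1980/13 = 152.31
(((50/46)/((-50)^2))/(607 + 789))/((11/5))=1/7063760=0.00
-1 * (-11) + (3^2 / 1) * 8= 83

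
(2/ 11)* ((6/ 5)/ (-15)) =-0.01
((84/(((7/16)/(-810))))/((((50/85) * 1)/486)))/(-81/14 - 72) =199874304/121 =1651853.75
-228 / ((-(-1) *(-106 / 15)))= 1710 / 53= 32.26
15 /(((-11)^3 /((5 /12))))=-25 /5324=-0.00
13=13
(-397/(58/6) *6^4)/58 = -771768/841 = -917.68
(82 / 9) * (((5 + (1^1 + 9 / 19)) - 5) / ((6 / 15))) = 5740 / 171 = 33.57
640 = 640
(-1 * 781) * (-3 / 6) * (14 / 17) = 5467 / 17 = 321.59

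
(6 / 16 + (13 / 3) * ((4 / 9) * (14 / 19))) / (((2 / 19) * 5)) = 7363 / 2160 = 3.41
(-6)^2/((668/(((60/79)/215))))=108/567299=0.00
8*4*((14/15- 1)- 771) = -370112/15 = -24674.13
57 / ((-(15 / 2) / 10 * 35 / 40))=-608 / 7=-86.86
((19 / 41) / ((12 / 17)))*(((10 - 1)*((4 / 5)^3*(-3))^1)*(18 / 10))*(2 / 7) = -837216 / 179375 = -4.67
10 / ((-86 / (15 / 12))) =-25 / 172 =-0.15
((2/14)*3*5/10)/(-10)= -3/140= -0.02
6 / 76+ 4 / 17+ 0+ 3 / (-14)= 226 / 2261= 0.10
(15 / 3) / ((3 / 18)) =30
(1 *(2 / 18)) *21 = 2.33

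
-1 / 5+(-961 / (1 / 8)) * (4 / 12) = -38443 / 15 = -2562.87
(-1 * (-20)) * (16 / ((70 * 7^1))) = 32 / 49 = 0.65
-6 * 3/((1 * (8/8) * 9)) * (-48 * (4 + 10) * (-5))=-6720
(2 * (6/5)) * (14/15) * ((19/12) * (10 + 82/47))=41.65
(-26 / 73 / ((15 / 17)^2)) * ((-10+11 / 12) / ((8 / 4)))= 409513 / 197100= 2.08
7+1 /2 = 15 /2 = 7.50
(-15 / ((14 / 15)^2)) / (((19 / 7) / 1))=-3375 / 532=-6.34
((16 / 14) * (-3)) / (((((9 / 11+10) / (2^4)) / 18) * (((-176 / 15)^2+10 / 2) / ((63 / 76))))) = -38491200 / 72580361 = -0.53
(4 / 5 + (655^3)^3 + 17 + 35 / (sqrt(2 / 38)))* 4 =140* sqrt(19) + 443814713064055373867187856 / 5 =88762942612811074773438180.00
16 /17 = 0.94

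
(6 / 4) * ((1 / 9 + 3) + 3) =55 / 6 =9.17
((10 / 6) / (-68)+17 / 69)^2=120409 / 2446096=0.05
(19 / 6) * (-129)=-817 / 2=-408.50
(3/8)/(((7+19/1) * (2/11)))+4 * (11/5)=18469/2080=8.88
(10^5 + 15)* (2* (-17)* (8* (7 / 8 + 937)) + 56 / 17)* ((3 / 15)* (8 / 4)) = -173493140068 / 17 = -10205478827.53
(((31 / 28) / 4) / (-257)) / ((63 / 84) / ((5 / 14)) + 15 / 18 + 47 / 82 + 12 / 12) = -19065 / 79774856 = -0.00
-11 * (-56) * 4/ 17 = 2464/ 17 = 144.94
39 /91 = 0.43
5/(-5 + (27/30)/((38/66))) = -950/653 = -1.45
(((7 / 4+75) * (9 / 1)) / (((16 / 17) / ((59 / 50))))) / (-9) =-307921 / 3200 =-96.23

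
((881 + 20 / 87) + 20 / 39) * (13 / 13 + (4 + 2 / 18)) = 4506.68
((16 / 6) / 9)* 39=104 / 9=11.56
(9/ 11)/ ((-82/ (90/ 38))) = -0.02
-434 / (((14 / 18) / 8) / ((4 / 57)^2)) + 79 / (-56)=-472935 / 20216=-23.39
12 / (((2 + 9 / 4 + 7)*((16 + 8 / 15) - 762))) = -0.00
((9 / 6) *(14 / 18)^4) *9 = 2401 / 486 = 4.94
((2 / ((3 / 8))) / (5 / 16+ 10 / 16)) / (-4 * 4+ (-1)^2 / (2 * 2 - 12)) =-2048 / 5805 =-0.35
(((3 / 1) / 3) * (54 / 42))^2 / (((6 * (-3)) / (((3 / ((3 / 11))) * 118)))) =-5841 / 49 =-119.20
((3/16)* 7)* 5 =105/16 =6.56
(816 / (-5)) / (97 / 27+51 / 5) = -11016 / 931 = -11.83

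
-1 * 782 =-782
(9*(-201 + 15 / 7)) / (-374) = 6264 / 1309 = 4.79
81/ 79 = 1.03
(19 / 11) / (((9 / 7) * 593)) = 133 / 58707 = 0.00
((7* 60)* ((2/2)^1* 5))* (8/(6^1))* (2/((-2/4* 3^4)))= -11200/81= -138.27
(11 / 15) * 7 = 77 / 15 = 5.13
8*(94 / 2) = 376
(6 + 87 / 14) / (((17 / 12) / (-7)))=-1026 / 17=-60.35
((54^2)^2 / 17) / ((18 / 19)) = 8975448 / 17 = 527967.53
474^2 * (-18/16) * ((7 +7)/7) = -505521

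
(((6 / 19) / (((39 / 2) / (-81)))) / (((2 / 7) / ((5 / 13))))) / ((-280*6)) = 0.00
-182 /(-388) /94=91 /18236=0.00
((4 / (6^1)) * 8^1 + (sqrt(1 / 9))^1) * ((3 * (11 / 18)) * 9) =187 / 2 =93.50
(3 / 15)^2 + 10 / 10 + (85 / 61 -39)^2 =131657646 / 93025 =1415.29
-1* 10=-10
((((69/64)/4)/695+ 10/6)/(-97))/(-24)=889807/1242593280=0.00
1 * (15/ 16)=15/ 16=0.94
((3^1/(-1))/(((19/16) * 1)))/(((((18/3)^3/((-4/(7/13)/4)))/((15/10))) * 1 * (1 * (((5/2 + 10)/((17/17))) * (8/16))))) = 52/9975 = 0.01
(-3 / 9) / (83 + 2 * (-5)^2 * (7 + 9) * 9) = -1 / 21849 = -0.00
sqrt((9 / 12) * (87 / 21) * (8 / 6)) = sqrt(203) / 7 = 2.04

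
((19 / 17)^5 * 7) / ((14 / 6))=7428297 / 1419857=5.23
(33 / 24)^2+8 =633 / 64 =9.89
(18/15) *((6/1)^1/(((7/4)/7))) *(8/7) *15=3456/7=493.71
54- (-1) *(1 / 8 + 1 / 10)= 2169 / 40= 54.22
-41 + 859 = 818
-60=-60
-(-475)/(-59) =-475/59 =-8.05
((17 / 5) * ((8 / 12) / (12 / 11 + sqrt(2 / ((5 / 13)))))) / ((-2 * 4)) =-0.08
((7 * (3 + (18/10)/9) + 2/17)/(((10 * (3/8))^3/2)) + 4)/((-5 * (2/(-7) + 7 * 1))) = -3249148/22471875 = -0.14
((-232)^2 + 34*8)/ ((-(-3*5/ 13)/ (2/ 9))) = 468832/ 45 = 10418.49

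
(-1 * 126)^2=15876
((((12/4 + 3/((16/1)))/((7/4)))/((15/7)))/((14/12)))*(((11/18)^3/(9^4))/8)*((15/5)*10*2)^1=22627/119042784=0.00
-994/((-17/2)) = 1988/17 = 116.94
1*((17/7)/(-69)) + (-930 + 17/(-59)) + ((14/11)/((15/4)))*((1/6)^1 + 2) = -4370927324/4702005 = -929.59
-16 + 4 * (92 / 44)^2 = 180 / 121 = 1.49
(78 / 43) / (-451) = -78 / 19393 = -0.00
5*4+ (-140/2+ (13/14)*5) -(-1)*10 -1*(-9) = -369/14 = -26.36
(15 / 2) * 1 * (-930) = -6975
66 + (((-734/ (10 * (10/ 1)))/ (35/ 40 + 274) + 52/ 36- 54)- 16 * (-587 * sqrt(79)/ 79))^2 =2405408491418207389/ 2148820194375- 162897271136 * sqrt(79)/ 13029075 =1008283.41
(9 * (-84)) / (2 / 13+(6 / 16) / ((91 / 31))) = -550368 / 205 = -2684.72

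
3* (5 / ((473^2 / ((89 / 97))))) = 1335 / 21701713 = 0.00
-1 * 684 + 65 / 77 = -52603 / 77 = -683.16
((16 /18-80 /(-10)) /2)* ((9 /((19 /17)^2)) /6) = 5780 /1083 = 5.34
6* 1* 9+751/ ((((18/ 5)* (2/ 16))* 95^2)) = 880234/ 16245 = 54.18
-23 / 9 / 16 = -23 / 144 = -0.16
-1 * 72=-72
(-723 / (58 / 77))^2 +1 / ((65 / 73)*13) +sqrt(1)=2618877991797 / 2842580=921303.18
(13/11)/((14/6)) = 39/77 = 0.51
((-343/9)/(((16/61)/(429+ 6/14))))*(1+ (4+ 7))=-1497489/2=-748744.50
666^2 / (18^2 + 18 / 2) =1332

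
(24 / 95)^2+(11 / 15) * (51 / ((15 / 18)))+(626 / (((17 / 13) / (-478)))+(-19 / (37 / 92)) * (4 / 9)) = -11689382602402 / 51090525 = -228797.46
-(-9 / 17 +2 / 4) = 0.03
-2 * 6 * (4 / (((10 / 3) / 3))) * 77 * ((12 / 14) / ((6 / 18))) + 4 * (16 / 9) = -384592 / 45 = -8546.49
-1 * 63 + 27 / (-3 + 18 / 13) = -558 / 7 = -79.71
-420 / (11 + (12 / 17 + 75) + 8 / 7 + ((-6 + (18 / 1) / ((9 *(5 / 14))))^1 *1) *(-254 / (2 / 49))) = -62475 / 383336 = -0.16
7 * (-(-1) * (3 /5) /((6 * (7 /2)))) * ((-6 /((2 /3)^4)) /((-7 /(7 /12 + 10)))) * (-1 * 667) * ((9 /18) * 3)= -20584287 /2240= -9189.41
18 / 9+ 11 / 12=35 / 12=2.92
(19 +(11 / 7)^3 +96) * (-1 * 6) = -244656 / 343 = -713.28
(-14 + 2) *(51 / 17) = -36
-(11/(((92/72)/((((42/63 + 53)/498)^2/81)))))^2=-153685609/100885190282244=-0.00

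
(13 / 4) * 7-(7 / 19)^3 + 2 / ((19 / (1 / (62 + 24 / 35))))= 683258849 / 30097292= 22.70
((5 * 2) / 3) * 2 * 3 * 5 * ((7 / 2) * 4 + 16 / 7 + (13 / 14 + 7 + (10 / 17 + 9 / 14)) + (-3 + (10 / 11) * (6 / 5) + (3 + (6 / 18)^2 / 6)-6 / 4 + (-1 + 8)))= 113291300 / 35343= 3205.48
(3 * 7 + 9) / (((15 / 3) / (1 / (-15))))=-2 / 5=-0.40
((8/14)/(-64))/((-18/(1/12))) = 1/24192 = 0.00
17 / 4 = 4.25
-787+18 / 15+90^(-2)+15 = -6243479 / 8100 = -770.80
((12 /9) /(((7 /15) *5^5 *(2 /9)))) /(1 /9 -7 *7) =-81 /962500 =-0.00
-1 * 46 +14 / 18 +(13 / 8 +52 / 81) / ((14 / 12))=-32719 / 756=-43.28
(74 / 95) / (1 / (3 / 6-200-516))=-52947 / 95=-557.34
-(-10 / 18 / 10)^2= -1 / 324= -0.00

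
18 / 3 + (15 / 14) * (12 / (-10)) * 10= -48 / 7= -6.86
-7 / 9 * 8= -56 / 9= -6.22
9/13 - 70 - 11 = -1044/13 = -80.31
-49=-49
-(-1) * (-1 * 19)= -19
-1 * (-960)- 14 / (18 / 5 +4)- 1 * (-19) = 18566 / 19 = 977.16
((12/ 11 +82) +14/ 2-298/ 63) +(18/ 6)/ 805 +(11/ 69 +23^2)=48974482/ 79695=614.52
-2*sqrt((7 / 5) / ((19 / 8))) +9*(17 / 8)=153 / 8 - 4*sqrt(1330) / 95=17.59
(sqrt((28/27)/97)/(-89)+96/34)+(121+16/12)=6383/51- 2*sqrt(2037)/77697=125.16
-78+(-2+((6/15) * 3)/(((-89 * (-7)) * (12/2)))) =-249199/3115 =-80.00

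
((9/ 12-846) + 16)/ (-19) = 3317/ 76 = 43.64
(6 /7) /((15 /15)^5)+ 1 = 13 /7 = 1.86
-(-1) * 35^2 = 1225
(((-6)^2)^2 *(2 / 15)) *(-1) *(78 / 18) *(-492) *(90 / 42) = 789449.14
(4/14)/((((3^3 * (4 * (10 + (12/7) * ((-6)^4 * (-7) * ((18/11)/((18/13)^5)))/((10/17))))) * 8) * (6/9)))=-165/2824441088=-0.00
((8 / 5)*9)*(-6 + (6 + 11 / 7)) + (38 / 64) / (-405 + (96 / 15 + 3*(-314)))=169877507 / 7507360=22.63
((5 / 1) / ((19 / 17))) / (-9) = -85 / 171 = -0.50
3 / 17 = 0.18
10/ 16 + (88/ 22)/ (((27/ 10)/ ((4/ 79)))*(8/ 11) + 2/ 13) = 162075/ 222712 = 0.73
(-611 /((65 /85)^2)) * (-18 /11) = 244494 /143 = 1709.75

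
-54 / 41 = -1.32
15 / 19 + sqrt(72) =15 / 19 + 6 * sqrt(2) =9.27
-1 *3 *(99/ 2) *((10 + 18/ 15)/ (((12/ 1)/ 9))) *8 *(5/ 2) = -24948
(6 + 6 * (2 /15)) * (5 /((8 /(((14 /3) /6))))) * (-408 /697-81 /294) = -2.85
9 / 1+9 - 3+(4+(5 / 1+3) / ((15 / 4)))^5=8694.26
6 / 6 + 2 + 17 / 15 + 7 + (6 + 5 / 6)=539 / 30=17.97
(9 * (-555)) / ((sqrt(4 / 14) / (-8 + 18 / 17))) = 294705 * sqrt(14) / 17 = 64863.83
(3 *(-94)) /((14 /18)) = -2538 /7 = -362.57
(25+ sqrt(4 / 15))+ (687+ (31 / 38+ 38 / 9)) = 2 * sqrt(15) / 15+ 245227 / 342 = 717.55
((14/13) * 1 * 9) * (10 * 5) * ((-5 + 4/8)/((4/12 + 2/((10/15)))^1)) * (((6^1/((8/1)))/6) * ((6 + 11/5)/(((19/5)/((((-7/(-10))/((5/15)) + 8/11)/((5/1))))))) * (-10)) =997.86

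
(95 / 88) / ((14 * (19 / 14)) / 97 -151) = -0.01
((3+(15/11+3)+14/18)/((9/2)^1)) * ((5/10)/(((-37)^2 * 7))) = 806/8538453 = 0.00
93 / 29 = 3.21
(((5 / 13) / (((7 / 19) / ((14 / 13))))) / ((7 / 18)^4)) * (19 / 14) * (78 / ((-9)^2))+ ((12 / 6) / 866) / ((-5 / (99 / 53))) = 1610502470991 / 25070749795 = 64.24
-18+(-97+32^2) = 909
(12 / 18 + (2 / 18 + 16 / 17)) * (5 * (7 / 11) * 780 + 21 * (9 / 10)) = 24115259 / 5610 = 4298.62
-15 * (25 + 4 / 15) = -379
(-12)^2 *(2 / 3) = 96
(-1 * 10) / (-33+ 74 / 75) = 750 / 2401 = 0.31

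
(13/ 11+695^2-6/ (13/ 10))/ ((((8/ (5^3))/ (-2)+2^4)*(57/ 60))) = 43170052500/ 1355783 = 31841.42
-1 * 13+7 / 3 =-32 / 3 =-10.67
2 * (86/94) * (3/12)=43/94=0.46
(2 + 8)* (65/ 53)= 650/ 53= 12.26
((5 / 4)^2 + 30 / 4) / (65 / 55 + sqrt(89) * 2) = -20735 / 686512 + 17545 * sqrt(89) / 343256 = 0.45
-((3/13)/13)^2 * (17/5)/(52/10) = -153/742586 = -0.00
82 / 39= 2.10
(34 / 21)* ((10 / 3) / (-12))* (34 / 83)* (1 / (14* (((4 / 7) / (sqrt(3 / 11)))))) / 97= -1445* sqrt(33) / 66952116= -0.00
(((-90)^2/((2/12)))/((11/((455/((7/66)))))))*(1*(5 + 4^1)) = 170586000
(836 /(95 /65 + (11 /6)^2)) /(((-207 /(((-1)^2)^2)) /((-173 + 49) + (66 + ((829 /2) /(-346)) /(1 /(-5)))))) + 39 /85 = 33598009497 /763351255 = 44.01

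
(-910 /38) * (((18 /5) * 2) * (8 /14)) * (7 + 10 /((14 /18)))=-260208 /133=-1956.45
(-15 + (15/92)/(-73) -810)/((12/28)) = -12928335/6716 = -1925.01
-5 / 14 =-0.36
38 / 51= 0.75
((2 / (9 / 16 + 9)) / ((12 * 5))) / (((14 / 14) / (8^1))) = 64 / 2295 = 0.03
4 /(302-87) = 4 /215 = 0.02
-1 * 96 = -96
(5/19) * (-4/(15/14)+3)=-0.19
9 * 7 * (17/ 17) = 63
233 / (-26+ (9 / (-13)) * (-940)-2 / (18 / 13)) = 117 / 313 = 0.37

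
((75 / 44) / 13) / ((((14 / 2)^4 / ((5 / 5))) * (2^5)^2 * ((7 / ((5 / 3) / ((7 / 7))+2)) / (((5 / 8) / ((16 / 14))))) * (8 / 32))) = 125 / 2045575168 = 0.00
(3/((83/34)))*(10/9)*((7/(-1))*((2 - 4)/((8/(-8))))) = -19.12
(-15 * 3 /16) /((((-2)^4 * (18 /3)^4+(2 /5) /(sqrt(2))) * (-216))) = 3375 /5374771199 - 25 * sqrt(2) /4127824280832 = 0.00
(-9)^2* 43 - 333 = 3150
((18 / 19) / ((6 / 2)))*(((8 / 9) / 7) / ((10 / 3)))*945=216 / 19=11.37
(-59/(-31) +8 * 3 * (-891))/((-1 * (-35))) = -132569/217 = -610.92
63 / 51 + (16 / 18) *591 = 26855 / 51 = 526.57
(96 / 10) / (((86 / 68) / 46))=75072 / 215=349.17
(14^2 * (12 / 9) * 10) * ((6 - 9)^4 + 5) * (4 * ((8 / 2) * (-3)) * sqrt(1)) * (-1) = 10787840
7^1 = 7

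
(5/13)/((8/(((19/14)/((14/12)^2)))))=0.05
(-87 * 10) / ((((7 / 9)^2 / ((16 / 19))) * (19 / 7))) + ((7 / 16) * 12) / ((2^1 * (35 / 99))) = -44350281 / 101080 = -438.76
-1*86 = -86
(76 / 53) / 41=76 / 2173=0.03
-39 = -39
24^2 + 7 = 583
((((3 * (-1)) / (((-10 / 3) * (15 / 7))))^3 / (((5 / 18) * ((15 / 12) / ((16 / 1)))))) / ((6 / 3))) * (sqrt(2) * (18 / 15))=4000752 * sqrt(2) / 1953125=2.90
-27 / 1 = -27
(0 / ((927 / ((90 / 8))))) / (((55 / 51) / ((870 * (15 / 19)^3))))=0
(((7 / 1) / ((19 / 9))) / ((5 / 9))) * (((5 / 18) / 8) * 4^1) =63 / 76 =0.83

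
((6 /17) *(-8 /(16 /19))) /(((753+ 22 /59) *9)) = -1121 /2266899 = -0.00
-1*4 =-4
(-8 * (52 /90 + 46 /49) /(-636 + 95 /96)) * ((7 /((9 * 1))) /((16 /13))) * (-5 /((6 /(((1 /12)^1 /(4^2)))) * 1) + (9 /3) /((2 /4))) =37532638 /518473305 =0.07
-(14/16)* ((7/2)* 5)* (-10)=1225/8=153.12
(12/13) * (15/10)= 18/13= 1.38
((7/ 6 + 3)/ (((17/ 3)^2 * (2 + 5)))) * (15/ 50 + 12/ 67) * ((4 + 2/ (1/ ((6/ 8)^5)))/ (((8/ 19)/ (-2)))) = -209592135/ 1110351872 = -0.19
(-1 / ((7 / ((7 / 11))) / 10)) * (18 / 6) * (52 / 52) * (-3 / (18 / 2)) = 10 / 11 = 0.91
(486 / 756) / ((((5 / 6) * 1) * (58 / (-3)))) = -81 / 2030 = -0.04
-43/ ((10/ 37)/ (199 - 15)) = -146372/ 5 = -29274.40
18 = 18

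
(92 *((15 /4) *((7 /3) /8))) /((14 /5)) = 575 /16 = 35.94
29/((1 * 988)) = 0.03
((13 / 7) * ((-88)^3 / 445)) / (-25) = 8859136 / 77875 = 113.76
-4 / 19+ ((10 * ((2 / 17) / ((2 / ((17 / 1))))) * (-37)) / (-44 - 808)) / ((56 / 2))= -44197 / 226632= -0.20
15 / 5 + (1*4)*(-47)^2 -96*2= 8647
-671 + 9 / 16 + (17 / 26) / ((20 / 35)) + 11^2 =-114045 / 208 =-548.29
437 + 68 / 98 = 21447 / 49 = 437.69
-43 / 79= -0.54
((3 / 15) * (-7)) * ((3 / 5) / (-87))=7 / 725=0.01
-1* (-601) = 601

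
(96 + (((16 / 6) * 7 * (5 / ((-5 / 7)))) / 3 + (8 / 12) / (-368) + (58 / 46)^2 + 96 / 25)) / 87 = 55106123 / 82841400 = 0.67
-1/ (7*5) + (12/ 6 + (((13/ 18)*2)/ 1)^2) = 11504/ 2835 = 4.06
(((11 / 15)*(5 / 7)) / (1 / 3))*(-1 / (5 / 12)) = -132 / 35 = -3.77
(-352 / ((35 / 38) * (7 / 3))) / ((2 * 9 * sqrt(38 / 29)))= -176 * sqrt(1102) / 735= -7.95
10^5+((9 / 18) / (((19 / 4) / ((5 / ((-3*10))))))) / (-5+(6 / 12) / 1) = 51300002 / 513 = 100000.00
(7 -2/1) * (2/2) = 5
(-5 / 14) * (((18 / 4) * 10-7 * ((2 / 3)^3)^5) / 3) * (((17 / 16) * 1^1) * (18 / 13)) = -54865072315 / 6964002864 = -7.88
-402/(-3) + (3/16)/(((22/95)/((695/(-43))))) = 120.91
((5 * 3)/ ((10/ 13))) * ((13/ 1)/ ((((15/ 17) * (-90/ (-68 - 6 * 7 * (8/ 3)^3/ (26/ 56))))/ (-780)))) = -4440593.93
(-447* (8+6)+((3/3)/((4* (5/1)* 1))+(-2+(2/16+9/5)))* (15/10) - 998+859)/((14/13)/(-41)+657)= -272769679/28013360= -9.74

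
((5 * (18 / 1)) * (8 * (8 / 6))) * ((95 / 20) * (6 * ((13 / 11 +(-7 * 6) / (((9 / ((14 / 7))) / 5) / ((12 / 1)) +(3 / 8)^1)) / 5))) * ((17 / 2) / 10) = -23573832 / 55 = -428615.13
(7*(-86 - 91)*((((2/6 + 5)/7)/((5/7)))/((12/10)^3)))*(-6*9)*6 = 247800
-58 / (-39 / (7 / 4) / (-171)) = -11571 / 26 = -445.04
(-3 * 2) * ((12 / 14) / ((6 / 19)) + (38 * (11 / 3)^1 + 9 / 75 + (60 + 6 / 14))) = -212726 / 175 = -1215.58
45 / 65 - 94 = -1213 / 13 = -93.31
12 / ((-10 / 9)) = -54 / 5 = -10.80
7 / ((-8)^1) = -7 / 8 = -0.88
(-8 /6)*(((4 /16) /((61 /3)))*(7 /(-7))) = 1 /61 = 0.02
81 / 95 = 0.85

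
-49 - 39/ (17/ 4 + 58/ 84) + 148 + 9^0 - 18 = 30754/ 415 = 74.11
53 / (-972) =-53 / 972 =-0.05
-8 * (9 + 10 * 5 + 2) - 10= -498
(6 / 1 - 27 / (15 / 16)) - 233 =-1279 / 5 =-255.80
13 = 13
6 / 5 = 1.20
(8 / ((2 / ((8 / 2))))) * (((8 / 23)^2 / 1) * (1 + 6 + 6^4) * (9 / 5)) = 12008448 / 2645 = 4540.06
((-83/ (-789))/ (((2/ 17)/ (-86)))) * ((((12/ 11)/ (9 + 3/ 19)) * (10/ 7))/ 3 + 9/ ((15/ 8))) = -9870040948/ 26427555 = -373.48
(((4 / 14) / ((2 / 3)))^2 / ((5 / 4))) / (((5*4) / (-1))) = -0.01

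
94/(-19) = -94/19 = -4.95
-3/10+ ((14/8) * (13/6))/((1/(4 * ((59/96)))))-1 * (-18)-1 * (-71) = 282301/2880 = 98.02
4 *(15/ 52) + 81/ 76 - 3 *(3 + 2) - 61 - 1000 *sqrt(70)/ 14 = -500 *sqrt(70)/ 7 - 72895/ 988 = -671.39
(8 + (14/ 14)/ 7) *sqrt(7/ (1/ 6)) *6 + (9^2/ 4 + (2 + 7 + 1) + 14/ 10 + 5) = 733/ 20 + 342 *sqrt(42)/ 7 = 353.28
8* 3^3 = 216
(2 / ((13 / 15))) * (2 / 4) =15 / 13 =1.15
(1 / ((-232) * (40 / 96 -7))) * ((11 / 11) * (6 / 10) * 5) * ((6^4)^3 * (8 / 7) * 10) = 783641640960 / 16037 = 48864603.17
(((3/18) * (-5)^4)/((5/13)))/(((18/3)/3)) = 1625/12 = 135.42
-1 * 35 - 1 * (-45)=10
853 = 853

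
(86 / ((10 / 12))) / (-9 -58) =-516 / 335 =-1.54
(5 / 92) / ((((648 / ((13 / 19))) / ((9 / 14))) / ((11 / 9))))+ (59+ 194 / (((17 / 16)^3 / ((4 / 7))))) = 11797262924315 / 77909646528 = 151.42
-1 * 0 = 0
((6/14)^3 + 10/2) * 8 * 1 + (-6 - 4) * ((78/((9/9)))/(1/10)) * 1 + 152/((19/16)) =-2617560/343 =-7631.37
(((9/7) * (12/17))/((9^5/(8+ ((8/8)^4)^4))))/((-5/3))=-4/48195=-0.00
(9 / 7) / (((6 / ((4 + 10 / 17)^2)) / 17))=9126 / 119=76.69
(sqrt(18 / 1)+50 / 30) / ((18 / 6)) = 5 / 9+sqrt(2) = 1.97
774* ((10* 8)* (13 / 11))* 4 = 3219840 / 11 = 292712.73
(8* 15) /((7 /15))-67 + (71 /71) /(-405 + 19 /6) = 3208999 /16877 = 190.14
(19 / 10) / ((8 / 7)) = 133 / 80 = 1.66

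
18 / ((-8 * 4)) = -9 / 16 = -0.56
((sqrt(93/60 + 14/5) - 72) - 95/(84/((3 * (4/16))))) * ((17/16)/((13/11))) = -1525733/23296 + 187 * sqrt(435)/2080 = -63.62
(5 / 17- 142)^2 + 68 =5822933 / 289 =20148.56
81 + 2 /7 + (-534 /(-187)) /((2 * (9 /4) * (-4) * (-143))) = 45647510 /561561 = 81.29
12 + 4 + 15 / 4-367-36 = -1533 / 4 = -383.25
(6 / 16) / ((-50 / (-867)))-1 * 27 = -8199 / 400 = -20.50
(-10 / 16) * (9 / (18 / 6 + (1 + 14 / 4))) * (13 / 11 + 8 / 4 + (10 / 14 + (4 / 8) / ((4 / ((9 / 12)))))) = -29493 / 9856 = -2.99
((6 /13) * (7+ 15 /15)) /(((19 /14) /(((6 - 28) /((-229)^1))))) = 14784 /56563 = 0.26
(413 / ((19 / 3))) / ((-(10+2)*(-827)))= 413 / 62852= 0.01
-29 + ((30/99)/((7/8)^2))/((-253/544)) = -12212089/409101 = -29.85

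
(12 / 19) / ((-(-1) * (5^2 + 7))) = 3 / 152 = 0.02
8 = 8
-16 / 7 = -2.29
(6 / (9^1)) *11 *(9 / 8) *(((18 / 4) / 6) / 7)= 99 / 112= 0.88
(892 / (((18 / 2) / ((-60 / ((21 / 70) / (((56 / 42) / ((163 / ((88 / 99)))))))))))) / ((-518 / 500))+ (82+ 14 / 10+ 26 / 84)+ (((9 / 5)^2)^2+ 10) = 3120291064307 / 12823413750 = 243.33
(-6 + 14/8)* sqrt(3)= -17* sqrt(3)/4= -7.36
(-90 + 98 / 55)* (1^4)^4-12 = -5512 / 55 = -100.22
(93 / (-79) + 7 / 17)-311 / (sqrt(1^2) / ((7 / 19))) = -2943243 / 25517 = -115.34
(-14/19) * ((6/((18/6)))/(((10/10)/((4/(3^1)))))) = -112/57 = -1.96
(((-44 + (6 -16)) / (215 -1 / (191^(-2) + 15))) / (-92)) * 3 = 963576 / 117614959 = 0.01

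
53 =53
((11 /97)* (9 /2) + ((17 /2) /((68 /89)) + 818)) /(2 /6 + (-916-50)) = -1931391 /2248072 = -0.86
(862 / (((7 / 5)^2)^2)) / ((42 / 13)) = 3501875 / 50421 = 69.45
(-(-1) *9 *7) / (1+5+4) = 63 / 10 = 6.30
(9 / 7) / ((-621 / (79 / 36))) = -0.00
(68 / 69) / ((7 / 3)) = 68 / 161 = 0.42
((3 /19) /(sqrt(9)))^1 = 1 /19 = 0.05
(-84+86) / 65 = 2 / 65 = 0.03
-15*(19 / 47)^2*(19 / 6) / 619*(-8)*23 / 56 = 788785 / 19143194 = 0.04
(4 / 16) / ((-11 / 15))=-15 / 44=-0.34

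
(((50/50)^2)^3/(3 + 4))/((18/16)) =8/63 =0.13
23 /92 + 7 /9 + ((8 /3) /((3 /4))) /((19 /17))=2879 /684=4.21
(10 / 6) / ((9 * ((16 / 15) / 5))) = 125 / 144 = 0.87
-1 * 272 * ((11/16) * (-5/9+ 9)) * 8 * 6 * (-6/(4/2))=227392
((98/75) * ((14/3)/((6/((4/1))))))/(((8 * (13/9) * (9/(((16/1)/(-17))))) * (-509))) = 5488/75930075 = 0.00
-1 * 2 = -2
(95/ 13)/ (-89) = -95/ 1157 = -0.08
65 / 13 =5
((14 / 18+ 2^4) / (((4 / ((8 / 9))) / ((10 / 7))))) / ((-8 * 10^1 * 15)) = -151 / 34020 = -0.00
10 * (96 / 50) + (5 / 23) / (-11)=24263 / 1265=19.18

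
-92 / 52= -23 / 13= -1.77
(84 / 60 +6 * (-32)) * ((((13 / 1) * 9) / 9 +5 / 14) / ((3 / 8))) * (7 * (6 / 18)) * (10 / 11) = -129608 / 9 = -14400.89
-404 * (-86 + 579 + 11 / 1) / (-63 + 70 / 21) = 610848 / 179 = 3412.56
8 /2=4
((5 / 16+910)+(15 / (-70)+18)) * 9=935523 / 112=8352.88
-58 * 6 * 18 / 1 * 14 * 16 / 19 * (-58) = 4283257.26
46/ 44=23/ 22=1.05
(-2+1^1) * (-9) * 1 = 9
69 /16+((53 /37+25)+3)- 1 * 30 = 2217 /592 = 3.74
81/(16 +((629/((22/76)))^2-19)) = 9801/571305241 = 0.00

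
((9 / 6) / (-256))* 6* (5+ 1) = -27 / 128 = -0.21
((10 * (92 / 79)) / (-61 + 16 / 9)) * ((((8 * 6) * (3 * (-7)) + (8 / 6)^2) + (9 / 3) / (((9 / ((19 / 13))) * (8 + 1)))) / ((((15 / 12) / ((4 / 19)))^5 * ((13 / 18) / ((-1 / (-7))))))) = 81766731743232 / 15417610250189875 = 0.01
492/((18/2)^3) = 164/243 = 0.67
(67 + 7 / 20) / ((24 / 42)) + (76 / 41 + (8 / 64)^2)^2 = 4177933269 / 34426880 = 121.36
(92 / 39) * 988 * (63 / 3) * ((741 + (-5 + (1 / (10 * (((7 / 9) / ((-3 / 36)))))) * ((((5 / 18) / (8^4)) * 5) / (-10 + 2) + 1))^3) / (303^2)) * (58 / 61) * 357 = 3158788727726796813869171588063 / 28374445878237821140992000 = 111325.12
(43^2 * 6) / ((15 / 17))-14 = 62796 / 5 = 12559.20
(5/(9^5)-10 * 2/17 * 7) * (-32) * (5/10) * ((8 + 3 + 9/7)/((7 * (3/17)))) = 11375082400/8680203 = 1310.46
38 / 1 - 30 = 8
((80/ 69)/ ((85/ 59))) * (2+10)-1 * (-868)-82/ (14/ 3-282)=142804317/ 162656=877.95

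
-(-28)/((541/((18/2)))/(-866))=-218232/541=-403.39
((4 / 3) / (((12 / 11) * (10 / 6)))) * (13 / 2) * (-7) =-1001 / 30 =-33.37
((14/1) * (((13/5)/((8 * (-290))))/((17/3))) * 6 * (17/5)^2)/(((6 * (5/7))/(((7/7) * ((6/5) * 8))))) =-0.43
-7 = -7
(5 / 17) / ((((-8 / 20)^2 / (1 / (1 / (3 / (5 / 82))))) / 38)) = 58425 / 17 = 3436.76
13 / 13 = 1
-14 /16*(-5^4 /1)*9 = 39375 /8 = 4921.88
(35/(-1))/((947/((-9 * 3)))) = 945/947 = 1.00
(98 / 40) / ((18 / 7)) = 343 / 360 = 0.95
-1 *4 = -4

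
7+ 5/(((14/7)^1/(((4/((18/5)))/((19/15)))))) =524/57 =9.19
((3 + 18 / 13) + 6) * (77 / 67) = 10395 / 871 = 11.93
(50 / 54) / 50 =1 / 54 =0.02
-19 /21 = -0.90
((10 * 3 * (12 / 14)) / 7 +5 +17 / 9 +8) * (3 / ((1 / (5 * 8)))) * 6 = 654880 / 49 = 13364.90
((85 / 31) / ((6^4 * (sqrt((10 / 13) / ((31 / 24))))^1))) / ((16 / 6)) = 17 * sqrt(6045) / 1285632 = 0.00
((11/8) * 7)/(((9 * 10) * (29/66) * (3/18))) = 847/580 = 1.46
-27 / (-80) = 27 / 80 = 0.34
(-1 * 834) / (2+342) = -417 / 172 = -2.42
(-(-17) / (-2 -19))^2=289 / 441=0.66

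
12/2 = 6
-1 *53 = -53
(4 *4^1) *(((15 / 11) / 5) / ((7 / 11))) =48 / 7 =6.86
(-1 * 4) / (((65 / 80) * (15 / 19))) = -1216 / 195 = -6.24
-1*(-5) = 5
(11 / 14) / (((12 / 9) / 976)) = 575.14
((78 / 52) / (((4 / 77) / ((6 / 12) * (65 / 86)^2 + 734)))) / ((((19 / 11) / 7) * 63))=9199735391 / 6745152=1363.90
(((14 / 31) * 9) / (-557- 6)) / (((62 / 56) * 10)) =-0.00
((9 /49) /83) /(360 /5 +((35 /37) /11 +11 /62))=227106 /7416154165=0.00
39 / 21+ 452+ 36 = 3429 / 7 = 489.86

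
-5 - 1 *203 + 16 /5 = -1024 /5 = -204.80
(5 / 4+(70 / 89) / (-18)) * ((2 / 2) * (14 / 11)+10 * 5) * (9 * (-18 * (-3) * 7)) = 205996770 / 979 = 210415.50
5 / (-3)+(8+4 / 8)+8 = 89 / 6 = 14.83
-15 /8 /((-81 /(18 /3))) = 0.14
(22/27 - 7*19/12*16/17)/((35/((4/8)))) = -2207/16065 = -0.14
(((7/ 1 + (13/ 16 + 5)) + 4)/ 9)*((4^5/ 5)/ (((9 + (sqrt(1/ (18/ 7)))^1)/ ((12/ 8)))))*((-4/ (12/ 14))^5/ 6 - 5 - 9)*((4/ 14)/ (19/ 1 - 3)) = -85808848/ 195885 + 42904424*sqrt(14)/ 5288895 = -407.70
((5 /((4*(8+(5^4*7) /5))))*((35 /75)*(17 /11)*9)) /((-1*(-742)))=51 /4118312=0.00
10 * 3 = 30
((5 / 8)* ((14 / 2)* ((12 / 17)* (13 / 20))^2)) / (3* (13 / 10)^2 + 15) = 5915 / 128894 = 0.05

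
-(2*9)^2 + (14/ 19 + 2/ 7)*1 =-42956/ 133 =-322.98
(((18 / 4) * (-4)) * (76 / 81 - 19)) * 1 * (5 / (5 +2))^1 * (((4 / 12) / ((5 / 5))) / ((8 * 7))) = 1045 / 756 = 1.38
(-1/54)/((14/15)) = -5/252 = -0.02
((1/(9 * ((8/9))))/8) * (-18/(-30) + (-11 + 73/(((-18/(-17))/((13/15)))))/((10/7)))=93761/172800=0.54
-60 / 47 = -1.28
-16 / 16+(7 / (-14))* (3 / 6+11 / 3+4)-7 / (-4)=-10 / 3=-3.33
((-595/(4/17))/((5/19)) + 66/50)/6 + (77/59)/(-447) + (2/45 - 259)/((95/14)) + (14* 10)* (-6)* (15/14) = -763502190367/300652200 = -2539.49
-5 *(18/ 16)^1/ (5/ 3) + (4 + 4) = 37/ 8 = 4.62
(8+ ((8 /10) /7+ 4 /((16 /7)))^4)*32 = 7713750641 /12005000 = 642.54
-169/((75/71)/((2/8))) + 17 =-6899/300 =-23.00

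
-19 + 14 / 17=-309 / 17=-18.18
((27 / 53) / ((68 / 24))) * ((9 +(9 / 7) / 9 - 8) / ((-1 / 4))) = -5184 / 6307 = -0.82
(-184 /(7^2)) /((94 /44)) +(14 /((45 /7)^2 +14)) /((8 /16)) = -7814412 /6243433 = -1.25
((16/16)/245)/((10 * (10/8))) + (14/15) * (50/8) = 214387/36750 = 5.83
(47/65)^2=2209/4225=0.52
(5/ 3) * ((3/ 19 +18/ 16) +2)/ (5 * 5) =499/ 2280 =0.22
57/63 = 19/21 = 0.90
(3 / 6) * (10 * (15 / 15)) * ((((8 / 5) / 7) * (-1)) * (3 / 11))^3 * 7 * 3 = -41472 / 1630475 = -0.03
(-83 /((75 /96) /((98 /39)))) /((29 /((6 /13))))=-520576 /122525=-4.25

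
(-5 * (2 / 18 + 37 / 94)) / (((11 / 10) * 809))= -10675 / 3764277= -0.00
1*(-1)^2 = 1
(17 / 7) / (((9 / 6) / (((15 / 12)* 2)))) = 85 / 21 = 4.05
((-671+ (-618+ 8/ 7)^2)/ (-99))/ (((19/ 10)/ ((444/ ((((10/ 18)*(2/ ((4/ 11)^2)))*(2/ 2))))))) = -132221388480/ 1239161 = -106702.35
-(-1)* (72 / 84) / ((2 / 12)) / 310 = 18 / 1085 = 0.02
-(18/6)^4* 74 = -5994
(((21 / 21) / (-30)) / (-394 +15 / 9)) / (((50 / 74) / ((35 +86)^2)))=49247 / 26750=1.84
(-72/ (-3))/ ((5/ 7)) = 168/ 5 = 33.60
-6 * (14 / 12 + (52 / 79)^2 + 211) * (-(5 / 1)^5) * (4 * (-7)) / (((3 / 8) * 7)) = -796101700000 / 18723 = -42519986.11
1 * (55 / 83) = 0.66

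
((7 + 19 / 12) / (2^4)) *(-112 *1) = -721 / 12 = -60.08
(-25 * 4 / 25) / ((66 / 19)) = -38 / 33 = -1.15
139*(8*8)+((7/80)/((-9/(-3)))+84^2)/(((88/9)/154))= 38409107/320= 120028.46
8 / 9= 0.89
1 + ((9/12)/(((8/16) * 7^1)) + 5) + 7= 185/14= 13.21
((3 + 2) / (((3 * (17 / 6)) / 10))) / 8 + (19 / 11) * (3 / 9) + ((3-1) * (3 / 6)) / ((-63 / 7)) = 4039 / 3366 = 1.20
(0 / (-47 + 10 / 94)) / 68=0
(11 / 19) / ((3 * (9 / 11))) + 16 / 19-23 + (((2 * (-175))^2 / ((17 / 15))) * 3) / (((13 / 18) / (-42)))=-2137904335366 / 113373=-18857261.74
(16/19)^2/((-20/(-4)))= 256/1805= 0.14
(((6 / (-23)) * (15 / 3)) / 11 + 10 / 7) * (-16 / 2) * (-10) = 185600 / 1771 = 104.80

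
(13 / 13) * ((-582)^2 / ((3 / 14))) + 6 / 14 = 11064987 / 7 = 1580712.43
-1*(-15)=15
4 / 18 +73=659 / 9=73.22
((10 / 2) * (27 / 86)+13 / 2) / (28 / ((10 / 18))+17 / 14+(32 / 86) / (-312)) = 947310 / 6058861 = 0.16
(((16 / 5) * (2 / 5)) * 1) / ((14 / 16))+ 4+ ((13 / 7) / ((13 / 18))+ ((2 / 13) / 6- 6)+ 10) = 82309 / 6825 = 12.06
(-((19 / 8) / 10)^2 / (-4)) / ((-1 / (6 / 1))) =-1083 / 12800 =-0.08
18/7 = 2.57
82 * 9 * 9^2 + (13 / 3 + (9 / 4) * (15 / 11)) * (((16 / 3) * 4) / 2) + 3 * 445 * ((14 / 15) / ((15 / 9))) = 29999252 / 495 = 60604.55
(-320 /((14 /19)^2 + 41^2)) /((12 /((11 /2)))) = -158840 /1821111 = -0.09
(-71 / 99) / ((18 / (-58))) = 2059 / 891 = 2.31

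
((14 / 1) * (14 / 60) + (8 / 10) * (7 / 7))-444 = -439.93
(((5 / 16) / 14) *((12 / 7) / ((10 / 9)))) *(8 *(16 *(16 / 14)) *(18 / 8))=3888 / 343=11.34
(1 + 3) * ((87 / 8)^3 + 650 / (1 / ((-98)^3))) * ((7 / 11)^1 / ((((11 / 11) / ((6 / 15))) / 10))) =-2192596273679 / 352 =-6228966686.59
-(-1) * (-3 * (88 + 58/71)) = -18918/71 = -266.45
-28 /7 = -4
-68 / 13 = -5.23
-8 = -8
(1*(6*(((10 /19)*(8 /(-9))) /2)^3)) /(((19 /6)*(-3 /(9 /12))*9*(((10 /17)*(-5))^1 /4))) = -0.00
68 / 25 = 2.72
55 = 55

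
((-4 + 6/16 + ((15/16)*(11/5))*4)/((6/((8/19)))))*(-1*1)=-37/114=-0.32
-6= -6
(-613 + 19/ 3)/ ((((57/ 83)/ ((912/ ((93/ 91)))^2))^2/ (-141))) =956044555233862632079360/ 8311689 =115024101026140731.69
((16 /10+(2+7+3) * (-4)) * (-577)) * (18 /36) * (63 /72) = 117131 /10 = 11713.10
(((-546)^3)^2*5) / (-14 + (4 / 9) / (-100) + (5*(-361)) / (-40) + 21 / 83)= 19791397343948997312000 / 4687211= 4222425093290871.12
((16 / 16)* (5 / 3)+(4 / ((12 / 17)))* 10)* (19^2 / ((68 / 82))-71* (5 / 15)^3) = 69512275 / 2754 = 25240.48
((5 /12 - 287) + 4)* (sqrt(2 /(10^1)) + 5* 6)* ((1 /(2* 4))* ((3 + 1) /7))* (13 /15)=-44083 /84 - 44083* sqrt(5) /12600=-532.62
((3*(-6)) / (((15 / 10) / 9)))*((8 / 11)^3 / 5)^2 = -28311552 / 44289025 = -0.64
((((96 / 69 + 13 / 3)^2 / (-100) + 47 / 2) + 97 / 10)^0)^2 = 1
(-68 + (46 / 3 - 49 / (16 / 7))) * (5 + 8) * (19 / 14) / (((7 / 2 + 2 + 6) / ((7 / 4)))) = -878579 / 4416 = -198.95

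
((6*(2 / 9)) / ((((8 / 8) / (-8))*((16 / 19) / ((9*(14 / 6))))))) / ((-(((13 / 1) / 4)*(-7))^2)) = 608 / 1183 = 0.51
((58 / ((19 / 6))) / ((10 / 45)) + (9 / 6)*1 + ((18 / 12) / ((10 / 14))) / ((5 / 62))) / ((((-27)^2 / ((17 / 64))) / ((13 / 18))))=0.03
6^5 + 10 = 7786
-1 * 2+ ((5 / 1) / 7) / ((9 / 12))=-1.05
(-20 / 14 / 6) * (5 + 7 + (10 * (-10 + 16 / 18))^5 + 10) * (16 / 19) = 29659187352073760 / 23560551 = 1258849479.03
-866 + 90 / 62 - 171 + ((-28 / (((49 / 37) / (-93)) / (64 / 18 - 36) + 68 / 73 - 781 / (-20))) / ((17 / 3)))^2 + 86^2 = 1303325401836043298246 / 204910335224474599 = 6360.47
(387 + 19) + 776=1182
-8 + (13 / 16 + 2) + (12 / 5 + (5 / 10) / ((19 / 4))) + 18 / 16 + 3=2193 / 1520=1.44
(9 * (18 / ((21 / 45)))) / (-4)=-1215 / 14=-86.79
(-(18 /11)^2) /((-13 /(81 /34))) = 13122 /26741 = 0.49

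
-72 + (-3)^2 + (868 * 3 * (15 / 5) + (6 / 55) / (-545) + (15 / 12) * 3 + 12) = 930993501 / 119900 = 7764.75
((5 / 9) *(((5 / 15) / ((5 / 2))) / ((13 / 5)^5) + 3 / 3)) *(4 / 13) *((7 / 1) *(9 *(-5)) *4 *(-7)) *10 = 15093.84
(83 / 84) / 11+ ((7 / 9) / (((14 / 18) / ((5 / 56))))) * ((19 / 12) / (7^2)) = 33581 / 362208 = 0.09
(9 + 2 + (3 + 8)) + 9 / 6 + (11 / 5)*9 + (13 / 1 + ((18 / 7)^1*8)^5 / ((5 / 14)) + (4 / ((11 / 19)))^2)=29968306529499 / 2905210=10315366.71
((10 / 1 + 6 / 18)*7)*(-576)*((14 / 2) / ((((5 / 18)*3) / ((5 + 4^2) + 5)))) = -45497088 / 5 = -9099417.60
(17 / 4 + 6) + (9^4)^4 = 7412080755407405 / 4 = 1853020188851851.25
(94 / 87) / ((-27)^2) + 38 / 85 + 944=944.45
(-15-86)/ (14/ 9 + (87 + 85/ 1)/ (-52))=11817/ 205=57.64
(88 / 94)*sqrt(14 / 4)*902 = 19844*sqrt(14) / 47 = 1579.78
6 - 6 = 0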